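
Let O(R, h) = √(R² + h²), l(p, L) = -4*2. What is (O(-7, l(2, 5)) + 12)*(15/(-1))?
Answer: -180 - 15*√113 ≈ -339.45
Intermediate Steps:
l(p, L) = -8
(O(-7, l(2, 5)) + 12)*(15/(-1)) = (√((-7)² + (-8)²) + 12)*(15/(-1)) = (√(49 + 64) + 12)*(15*(-1)) = (√113 + 12)*(-15) = (12 + √113)*(-15) = -180 - 15*√113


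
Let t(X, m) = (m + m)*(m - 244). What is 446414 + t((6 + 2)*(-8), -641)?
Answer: 1580984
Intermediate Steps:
t(X, m) = 2*m*(-244 + m) (t(X, m) = (2*m)*(-244 + m) = 2*m*(-244 + m))
446414 + t((6 + 2)*(-8), -641) = 446414 + 2*(-641)*(-244 - 641) = 446414 + 2*(-641)*(-885) = 446414 + 1134570 = 1580984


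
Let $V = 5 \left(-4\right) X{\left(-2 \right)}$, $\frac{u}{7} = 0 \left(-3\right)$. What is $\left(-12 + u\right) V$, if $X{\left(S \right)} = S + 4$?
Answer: $480$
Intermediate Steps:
$X{\left(S \right)} = 4 + S$
$u = 0$ ($u = 7 \cdot 0 \left(-3\right) = 7 \cdot 0 = 0$)
$V = -40$ ($V = 5 \left(-4\right) \left(4 - 2\right) = \left(-20\right) 2 = -40$)
$\left(-12 + u\right) V = \left(-12 + 0\right) \left(-40\right) = \left(-12\right) \left(-40\right) = 480$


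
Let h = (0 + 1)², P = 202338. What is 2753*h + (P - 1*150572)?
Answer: 54519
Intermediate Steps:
h = 1 (h = 1² = 1)
2753*h + (P - 1*150572) = 2753*1 + (202338 - 1*150572) = 2753 + (202338 - 150572) = 2753 + 51766 = 54519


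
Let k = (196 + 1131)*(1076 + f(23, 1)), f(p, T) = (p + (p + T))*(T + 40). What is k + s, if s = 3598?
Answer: 3988579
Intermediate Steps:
f(p, T) = (40 + T)*(T + 2*p) (f(p, T) = (p + (T + p))*(40 + T) = (T + 2*p)*(40 + T) = (40 + T)*(T + 2*p))
k = 3984981 (k = (196 + 1131)*(1076 + (1² + 40*1 + 80*23 + 2*1*23)) = 1327*(1076 + (1 + 40 + 1840 + 46)) = 1327*(1076 + 1927) = 1327*3003 = 3984981)
k + s = 3984981 + 3598 = 3988579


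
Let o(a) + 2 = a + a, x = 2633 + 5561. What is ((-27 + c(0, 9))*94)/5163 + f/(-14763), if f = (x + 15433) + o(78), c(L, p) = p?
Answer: -16417811/8469041 ≈ -1.9386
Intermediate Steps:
x = 8194
o(a) = -2 + 2*a (o(a) = -2 + (a + a) = -2 + 2*a)
f = 23781 (f = (8194 + 15433) + (-2 + 2*78) = 23627 + (-2 + 156) = 23627 + 154 = 23781)
((-27 + c(0, 9))*94)/5163 + f/(-14763) = ((-27 + 9)*94)/5163 + 23781/(-14763) = -18*94*(1/5163) + 23781*(-1/14763) = -1692*1/5163 - 7927/4921 = -564/1721 - 7927/4921 = -16417811/8469041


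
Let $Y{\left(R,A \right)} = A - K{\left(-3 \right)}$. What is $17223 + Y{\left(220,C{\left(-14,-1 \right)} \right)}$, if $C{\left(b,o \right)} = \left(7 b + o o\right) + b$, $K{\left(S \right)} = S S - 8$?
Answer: $17111$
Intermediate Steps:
$K{\left(S \right)} = -8 + S^{2}$ ($K{\left(S \right)} = S^{2} - 8 = -8 + S^{2}$)
$C{\left(b,o \right)} = o^{2} + 8 b$ ($C{\left(b,o \right)} = \left(7 b + o^{2}\right) + b = \left(o^{2} + 7 b\right) + b = o^{2} + 8 b$)
$Y{\left(R,A \right)} = -1 + A$ ($Y{\left(R,A \right)} = A - \left(-8 + \left(-3\right)^{2}\right) = A - \left(-8 + 9\right) = A - 1 = -1 + A$)
$17223 + Y{\left(220,C{\left(-14,-1 \right)} \right)} = 17223 + \left(-1 + \left(\left(-1\right)^{2} + 8 \left(-14\right)\right)\right) = 17223 + \left(-1 + \left(1 - 112\right)\right) = 17223 - 112 = 17111$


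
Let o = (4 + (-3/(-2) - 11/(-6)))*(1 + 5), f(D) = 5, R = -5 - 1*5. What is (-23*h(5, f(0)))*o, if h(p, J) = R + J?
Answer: 5060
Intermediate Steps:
R = -10 (R = -5 - 5 = -10)
h(p, J) = -10 + J
o = 44 (o = (4 + (-3*(-½) - 11*(-⅙)))*6 = (4 + (3/2 + 11/6))*6 = (4 + 10/3)*6 = (22/3)*6 = 44)
(-23*h(5, f(0)))*o = -23*(-10 + 5)*44 = -23*(-5)*44 = 115*44 = 5060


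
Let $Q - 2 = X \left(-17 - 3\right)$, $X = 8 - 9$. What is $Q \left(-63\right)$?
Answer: $-1386$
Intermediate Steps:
$X = -1$
$Q = 22$ ($Q = 2 - \left(-17 - 3\right) = 2 - -20 = 2 + 20 = 22$)
$Q \left(-63\right) = 22 \left(-63\right) = -1386$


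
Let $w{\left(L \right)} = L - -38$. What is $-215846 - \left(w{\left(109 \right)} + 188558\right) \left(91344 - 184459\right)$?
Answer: $17571050229$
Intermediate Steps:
$w{\left(L \right)} = 38 + L$ ($w{\left(L \right)} = L + 38 = 38 + L$)
$-215846 - \left(w{\left(109 \right)} + 188558\right) \left(91344 - 184459\right) = -215846 - \left(\left(38 + 109\right) + 188558\right) \left(91344 - 184459\right) = -215846 - \left(147 + 188558\right) \left(-93115\right) = -215846 - 188705 \left(-93115\right) = -215846 - -17571266075 = -215846 + 17571266075 = 17571050229$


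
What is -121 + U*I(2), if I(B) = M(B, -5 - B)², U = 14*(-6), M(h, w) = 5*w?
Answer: -103021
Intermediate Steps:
U = -84
I(B) = (-25 - 5*B)² (I(B) = (5*(-5 - B))² = (-25 - 5*B)²)
-121 + U*I(2) = -121 - 2100*(5 + 2)² = -121 - 2100*7² = -121 - 2100*49 = -121 - 84*1225 = -121 - 102900 = -103021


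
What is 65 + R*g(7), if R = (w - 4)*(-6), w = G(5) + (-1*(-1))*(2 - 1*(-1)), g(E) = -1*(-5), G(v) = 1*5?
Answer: -55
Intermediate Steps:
G(v) = 5
g(E) = 5
w = 8 (w = 5 + (-1*(-1))*(2 - 1*(-1)) = 5 + 1*(2 + 1) = 5 + 1*3 = 5 + 3 = 8)
R = -24 (R = (8 - 4)*(-6) = 4*(-6) = -24)
65 + R*g(7) = 65 - 24*5 = 65 - 120 = -55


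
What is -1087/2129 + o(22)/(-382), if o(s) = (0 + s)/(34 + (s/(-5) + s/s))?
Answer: -31882496/62215767 ≈ -0.51245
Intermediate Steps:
o(s) = s/(35 - s/5) (o(s) = s/(34 + (s*(-1/5) + 1)) = s/(34 + (-s/5 + 1)) = s/(34 + (1 - s/5)) = s/(35 - s/5))
-1087/2129 + o(22)/(-382) = -1087/2129 - 5*22/(-175 + 22)/(-382) = -1087*1/2129 - 5*22/(-153)*(-1/382) = -1087/2129 - 5*22*(-1/153)*(-1/382) = -1087/2129 + (110/153)*(-1/382) = -1087/2129 - 55/29223 = -31882496/62215767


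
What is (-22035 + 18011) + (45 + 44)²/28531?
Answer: -114800823/28531 ≈ -4023.7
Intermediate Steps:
(-22035 + 18011) + (45 + 44)²/28531 = -4024 + 89²*(1/28531) = -4024 + 7921*(1/28531) = -4024 + 7921/28531 = -114800823/28531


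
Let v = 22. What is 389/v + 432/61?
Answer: 33233/1342 ≈ 24.764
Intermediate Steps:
389/v + 432/61 = 389/22 + 432/61 = 33233/1342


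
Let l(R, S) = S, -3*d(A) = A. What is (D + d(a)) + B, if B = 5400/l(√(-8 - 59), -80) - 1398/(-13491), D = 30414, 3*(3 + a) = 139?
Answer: 818422319/26982 ≈ 30332.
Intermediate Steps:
a = 130/3 (a = -3 + (⅓)*139 = -3 + 139/3 = 130/3 ≈ 43.333)
d(A) = -A/3
B = -606163/8994 (B = 5400/(-80) - 1398/(-13491) = 5400*(-1/80) - 1398*(-1/13491) = -135/2 + 466/4497 = -606163/8994 ≈ -67.396)
(D + d(a)) + B = (30414 - ⅓*130/3) - 606163/8994 = (30414 - 130/9) - 606163/8994 = 273596/9 - 606163/8994 = 818422319/26982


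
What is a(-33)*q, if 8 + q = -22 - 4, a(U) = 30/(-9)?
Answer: 340/3 ≈ 113.33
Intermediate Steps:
a(U) = -10/3 (a(U) = 30*(-⅑) = -10/3)
q = -34 (q = -8 + (-22 - 4) = -8 - 26 = -34)
a(-33)*q = -10/3*(-34) = 340/3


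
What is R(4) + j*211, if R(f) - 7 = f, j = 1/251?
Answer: 2972/251 ≈ 11.841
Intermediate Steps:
j = 1/251 ≈ 0.0039841
R(f) = 7 + f
R(4) + j*211 = (7 + 4) + (1/251)*211 = 11 + 211/251 = 2972/251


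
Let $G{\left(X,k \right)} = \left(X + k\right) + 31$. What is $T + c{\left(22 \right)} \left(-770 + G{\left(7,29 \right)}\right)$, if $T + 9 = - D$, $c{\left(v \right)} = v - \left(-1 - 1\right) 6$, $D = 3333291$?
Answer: $-3357202$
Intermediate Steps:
$G{\left(X,k \right)} = 31 + X + k$
$c{\left(v \right)} = 12 + v$ ($c{\left(v \right)} = v - \left(-2\right) 6 = v - -12 = v + 12 = 12 + v$)
$T = -3333300$ ($T = -9 - 3333291 = -3333300$)
$T + c{\left(22 \right)} \left(-770 + G{\left(7,29 \right)}\right) = -3333300 + \left(12 + 22\right) \left(-770 + \left(31 + 7 + 29\right)\right) = -3333300 + 34 \left(-770 + 67\right) = -3333300 + 34 \left(-703\right) = -3333300 - 23902 = -3357202$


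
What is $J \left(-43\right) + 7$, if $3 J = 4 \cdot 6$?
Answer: $-337$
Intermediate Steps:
$J = 8$ ($J = \frac{4 \cdot 6}{3} = \frac{1}{3} \cdot 24 = 8$)
$J \left(-43\right) + 7 = 8 \left(-43\right) + 7 = -344 + 7 = -337$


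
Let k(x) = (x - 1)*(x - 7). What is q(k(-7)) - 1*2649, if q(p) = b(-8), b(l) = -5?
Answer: -2654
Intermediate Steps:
k(x) = (-1 + x)*(-7 + x)
q(p) = -5
q(k(-7)) - 1*2649 = -5 - 1*2649 = -5 - 2649 = -2654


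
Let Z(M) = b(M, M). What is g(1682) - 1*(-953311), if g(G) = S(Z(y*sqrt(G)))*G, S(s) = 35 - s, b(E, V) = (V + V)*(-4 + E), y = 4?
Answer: -89519787 + 1560896*sqrt(2) ≈ -8.7312e+7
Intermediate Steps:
b(E, V) = 2*V*(-4 + E) (b(E, V) = (2*V)*(-4 + E) = 2*V*(-4 + E))
Z(M) = 2*M*(-4 + M)
g(G) = G*(35 - 8*sqrt(G)*(-4 + 4*sqrt(G))) (g(G) = (35 - 2*4*sqrt(G)*(-4 + 4*sqrt(G)))*G = (35 - 8*sqrt(G)*(-4 + 4*sqrt(G)))*G = G*(35 - 8*sqrt(G)*(-4 + 4*sqrt(G))))
g(1682) - 1*(-953311) = (-32*1682**2 + 32*1682**(3/2) + 35*1682) - 1*(-953311) = (-32*2829124 + 32*(48778*sqrt(2)) + 58870) + 953311 = (-90531968 + 1560896*sqrt(2) + 58870) + 953311 = (-90473098 + 1560896*sqrt(2)) + 953311 = -89519787 + 1560896*sqrt(2)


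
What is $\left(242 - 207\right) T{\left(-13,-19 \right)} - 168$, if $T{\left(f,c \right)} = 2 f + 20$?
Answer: $-378$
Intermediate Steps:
$T{\left(f,c \right)} = 20 + 2 f$
$\left(242 - 207\right) T{\left(-13,-19 \right)} - 168 = \left(242 - 207\right) \left(20 + 2 \left(-13\right)\right) - 168 = \left(242 - 207\right) \left(20 - 26\right) - 168 = 35 \left(-6\right) - 168 = -210 - 168 = -378$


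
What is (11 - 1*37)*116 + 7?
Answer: -3009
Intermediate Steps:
(11 - 1*37)*116 + 7 = (11 - 37)*116 + 7 = -26*116 + 7 = -3016 + 7 = -3009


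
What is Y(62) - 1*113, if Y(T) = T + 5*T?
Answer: 259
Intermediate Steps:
Y(T) = 6*T
Y(62) - 1*113 = 6*62 - 1*113 = 372 - 113 = 259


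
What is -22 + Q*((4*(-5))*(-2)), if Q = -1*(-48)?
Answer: 1898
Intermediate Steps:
Q = 48
-22 + Q*((4*(-5))*(-2)) = -22 + 48*((4*(-5))*(-2)) = -22 + 48*(-20*(-2)) = -22 + 48*40 = -22 + 1920 = 1898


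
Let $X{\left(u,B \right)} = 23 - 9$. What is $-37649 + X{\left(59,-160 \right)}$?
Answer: $-37635$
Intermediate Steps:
$X{\left(u,B \right)} = 14$ ($X{\left(u,B \right)} = 23 - 9 = 14$)
$-37649 + X{\left(59,-160 \right)} = -37649 + 14 = -37635$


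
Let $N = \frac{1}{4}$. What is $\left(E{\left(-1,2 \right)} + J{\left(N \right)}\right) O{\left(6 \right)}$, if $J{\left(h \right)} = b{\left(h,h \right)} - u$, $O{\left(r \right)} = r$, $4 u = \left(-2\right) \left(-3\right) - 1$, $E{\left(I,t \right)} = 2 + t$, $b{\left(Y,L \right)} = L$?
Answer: $18$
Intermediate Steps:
$u = \frac{5}{4}$ ($u = \frac{\left(-2\right) \left(-3\right) - 1}{4} = \frac{6 - 1}{4} = \frac{1}{4} \cdot 5 = \frac{5}{4} \approx 1.25$)
$N = \frac{1}{4} \approx 0.25$
$J{\left(h \right)} = - \frac{5}{4} + h$ ($J{\left(h \right)} = h - \frac{5}{4} = - \frac{5}{4} + h$)
$\left(E{\left(-1,2 \right)} + J{\left(N \right)}\right) O{\left(6 \right)} = \left(\left(2 + 2\right) + \left(- \frac{5}{4} + \frac{1}{4}\right)\right) 6 = \left(4 - 1\right) 6 = 3 \cdot 6 = 18$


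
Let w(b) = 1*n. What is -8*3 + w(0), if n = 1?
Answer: -23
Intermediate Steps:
w(b) = 1 (w(b) = 1*1 = 1)
-8*3 + w(0) = -8*3 + 1 = -24 + 1 = -23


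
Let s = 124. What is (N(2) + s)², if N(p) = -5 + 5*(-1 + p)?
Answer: 15376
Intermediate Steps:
N(p) = -10 + 5*p (N(p) = -5 + (-5 + 5*p) = -10 + 5*p)
(N(2) + s)² = ((-10 + 5*2) + 124)² = ((-10 + 10) + 124)² = (0 + 124)² = 124² = 15376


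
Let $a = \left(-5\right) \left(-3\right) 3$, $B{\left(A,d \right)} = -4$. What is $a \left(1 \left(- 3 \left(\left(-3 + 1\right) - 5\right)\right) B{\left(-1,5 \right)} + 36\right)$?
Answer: $-2160$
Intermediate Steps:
$a = 45$ ($a = 15 \cdot 3 = 45$)
$a \left(1 \left(- 3 \left(\left(-3 + 1\right) - 5\right)\right) B{\left(-1,5 \right)} + 36\right) = 45 \left(1 \left(- 3 \left(\left(-3 + 1\right) - 5\right)\right) \left(-4\right) + 36\right) = 45 \left(1 \left(- 3 \left(-2 - 5\right)\right) \left(-4\right) + 36\right) = 45 \left(1 \left(\left(-3\right) \left(-7\right)\right) \left(-4\right) + 36\right) = 45 \left(1 \cdot 21 \left(-4\right) + 36\right) = 45 \left(21 \left(-4\right) + 36\right) = 45 \left(-84 + 36\right) = 45 \left(-48\right) = -2160$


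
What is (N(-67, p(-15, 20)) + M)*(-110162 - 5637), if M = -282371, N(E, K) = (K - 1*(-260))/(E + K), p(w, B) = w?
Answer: 2681287283933/82 ≈ 3.2699e+10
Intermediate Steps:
N(E, K) = (260 + K)/(E + K) (N(E, K) = (K + 260)/(E + K) = (260 + K)/(E + K))
(N(-67, p(-15, 20)) + M)*(-110162 - 5637) = ((260 - 15)/(-67 - 15) - 282371)*(-110162 - 5637) = (245/(-82) - 282371)*(-115799) = (-1/82*245 - 282371)*(-115799) = (-245/82 - 282371)*(-115799) = -23154667/82*(-115799) = 2681287283933/82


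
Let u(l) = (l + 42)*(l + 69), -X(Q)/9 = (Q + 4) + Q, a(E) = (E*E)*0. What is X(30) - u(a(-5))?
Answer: -3474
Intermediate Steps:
a(E) = 0 (a(E) = E²*0 = 0)
X(Q) = -36 - 18*Q (X(Q) = -9*((Q + 4) + Q) = -9*((4 + Q) + Q) = -9*(4 + 2*Q) = -36 - 18*Q)
u(l) = (42 + l)*(69 + l)
X(30) - u(a(-5)) = (-36 - 18*30) - (2898 + 0² + 111*0) = (-36 - 540) - (2898 + 0 + 0) = -576 - 1*2898 = -576 - 2898 = -3474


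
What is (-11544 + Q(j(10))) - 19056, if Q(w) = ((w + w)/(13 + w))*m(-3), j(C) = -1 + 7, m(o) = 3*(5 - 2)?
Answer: -581292/19 ≈ -30594.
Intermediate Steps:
m(o) = 9 (m(o) = 3*3 = 9)
j(C) = 6
Q(w) = 18*w/(13 + w) (Q(w) = ((w + w)/(13 + w))*9 = ((2*w)/(13 + w))*9 = (2*w/(13 + w))*9 = 18*w/(13 + w))
(-11544 + Q(j(10))) - 19056 = (-11544 + 18*6/(13 + 6)) - 19056 = (-11544 + 18*6/19) - 19056 = (-11544 + 18*6*(1/19)) - 19056 = (-11544 + 108/19) - 19056 = -219228/19 - 19056 = -581292/19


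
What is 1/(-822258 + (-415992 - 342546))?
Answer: -1/1580796 ≈ -6.3259e-7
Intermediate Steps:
1/(-822258 + (-415992 - 342546)) = 1/(-822258 - 758538) = 1/(-1580796) = -1/1580796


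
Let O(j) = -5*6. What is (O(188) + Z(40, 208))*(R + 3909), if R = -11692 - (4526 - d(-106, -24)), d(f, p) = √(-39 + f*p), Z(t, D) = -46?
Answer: 935484 - 76*√2505 ≈ 9.3168e+5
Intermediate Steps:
O(j) = -30
R = -16218 + √2505 (R = -11692 - (4526 - √(-39 - 106*(-24))) = -11692 - (4526 - √(-39 + 2544)) = -11692 - (4526 - √2505) = -11692 + (-4526 + √2505) = -16218 + √2505 ≈ -16168.)
(O(188) + Z(40, 208))*(R + 3909) = (-30 - 46)*((-16218 + √2505) + 3909) = -76*(-12309 + √2505) = 935484 - 76*√2505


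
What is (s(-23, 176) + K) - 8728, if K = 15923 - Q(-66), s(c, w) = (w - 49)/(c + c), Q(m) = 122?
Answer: 325231/46 ≈ 7070.2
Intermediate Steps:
s(c, w) = (-49 + w)/(2*c) (s(c, w) = (-49 + w)/((2*c)) = (-49 + w)*(1/(2*c)) = (-49 + w)/(2*c))
K = 15801 (K = 15923 - 1*122 = 15923 - 122 = 15801)
(s(-23, 176) + K) - 8728 = ((½)*(-49 + 176)/(-23) + 15801) - 8728 = ((½)*(-1/23)*127 + 15801) - 8728 = (-127/46 + 15801) - 8728 = 726719/46 - 8728 = 325231/46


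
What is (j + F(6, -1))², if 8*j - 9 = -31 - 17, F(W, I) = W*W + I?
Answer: 58081/64 ≈ 907.52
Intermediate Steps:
F(W, I) = I + W² (F(W, I) = W² + I = I + W²)
j = -39/8 (j = 9/8 + (-31 - 17)/8 = 9/8 + (⅛)*(-48) = 9/8 - 6 = -39/8 ≈ -4.8750)
(j + F(6, -1))² = (-39/8 + (-1 + 6²))² = (-39/8 + (-1 + 36))² = (-39/8 + 35)² = (241/8)² = 58081/64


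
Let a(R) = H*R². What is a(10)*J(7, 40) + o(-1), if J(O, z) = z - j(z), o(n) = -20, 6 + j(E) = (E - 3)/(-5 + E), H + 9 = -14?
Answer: -723720/7 ≈ -1.0339e+5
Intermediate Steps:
H = -23 (H = -9 - 14 = -23)
j(E) = -6 + (-3 + E)/(-5 + E) (j(E) = -6 + (E - 3)/(-5 + E) = -6 + (-3 + E)/(-5 + E))
a(R) = -23*R²
J(O, z) = z - (27 - 5*z)/(-5 + z)
a(10)*J(7, 40) + o(-1) = (-23*10²)*((-27 + 40²)/(-5 + 40)) - 20 = (-23*100)*((-27 + 1600)/35) - 20 = -460*1573/7 - 20 = -2300*1573/35 - 20 = -723580/7 - 20 = -723720/7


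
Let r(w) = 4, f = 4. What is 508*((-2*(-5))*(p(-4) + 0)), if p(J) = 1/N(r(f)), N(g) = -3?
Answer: -5080/3 ≈ -1693.3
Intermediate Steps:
p(J) = -⅓ (p(J) = 1/(-3) = -⅓)
508*((-2*(-5))*(p(-4) + 0)) = 508*((-2*(-5))*(-⅓ + 0)) = 508*(10*(-⅓)) = 508*(-10/3) = -5080/3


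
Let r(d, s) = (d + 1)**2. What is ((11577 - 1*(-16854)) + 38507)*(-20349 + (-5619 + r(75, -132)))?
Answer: -1351612096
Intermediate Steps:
r(d, s) = (1 + d)**2
((11577 - 1*(-16854)) + 38507)*(-20349 + (-5619 + r(75, -132))) = ((11577 - 1*(-16854)) + 38507)*(-20349 + (-5619 + (1 + 75)**2)) = ((11577 + 16854) + 38507)*(-20349 + (-5619 + 76**2)) = (28431 + 38507)*(-20349 + (-5619 + 5776)) = 66938*(-20349 + 157) = 66938*(-20192) = -1351612096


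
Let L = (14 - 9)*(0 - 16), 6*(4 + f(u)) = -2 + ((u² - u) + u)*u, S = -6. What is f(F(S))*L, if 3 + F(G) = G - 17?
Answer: 704080/3 ≈ 2.3469e+5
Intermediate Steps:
F(G) = -20 + G (F(G) = -3 + (G - 17) = -3 + (-17 + G) = -20 + G)
f(u) = -13/3 + u³/6 (f(u) = -4 + (-2 + ((u² - u) + u)*u)/6 = -4 + (-2 + u²*u)/6 = -4 + (-2 + u³)/6 = -4 + (-⅓ + u³/6) = -13/3 + u³/6)
L = -80 (L = 5*(-16) = -80)
f(F(S))*L = (-13/3 + (-20 - 6)³/6)*(-80) = (-13/3 + (⅙)*(-26)³)*(-80) = (-13/3 + (⅙)*(-17576))*(-80) = (-13/3 - 8788/3)*(-80) = -8801/3*(-80) = 704080/3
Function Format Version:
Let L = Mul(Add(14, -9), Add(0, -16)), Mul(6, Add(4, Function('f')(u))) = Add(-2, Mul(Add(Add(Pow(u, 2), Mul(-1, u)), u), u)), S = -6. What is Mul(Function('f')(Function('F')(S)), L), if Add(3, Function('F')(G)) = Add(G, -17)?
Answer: Rational(704080, 3) ≈ 2.3469e+5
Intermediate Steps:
Function('F')(G) = Add(-20, G) (Function('F')(G) = Add(-3, Add(G, -17)) = Add(-3, Add(-17, G)) = Add(-20, G))
Function('f')(u) = Add(Rational(-13, 3), Mul(Rational(1, 6), Pow(u, 3))) (Function('f')(u) = Add(-4, Mul(Rational(1, 6), Add(-2, Mul(Add(Add(Pow(u, 2), Mul(-1, u)), u), u)))) = Add(-4, Mul(Rational(1, 6), Add(-2, Mul(Pow(u, 2), u)))) = Add(-4, Mul(Rational(1, 6), Add(-2, Pow(u, 3)))) = Add(-4, Add(Rational(-1, 3), Mul(Rational(1, 6), Pow(u, 3)))) = Add(Rational(-13, 3), Mul(Rational(1, 6), Pow(u, 3))))
L = -80 (L = Mul(5, -16) = -80)
Mul(Function('f')(Function('F')(S)), L) = Mul(Add(Rational(-13, 3), Mul(Rational(1, 6), Pow(Add(-20, -6), 3))), -80) = Mul(Add(Rational(-13, 3), Mul(Rational(1, 6), Pow(-26, 3))), -80) = Mul(Add(Rational(-13, 3), Mul(Rational(1, 6), -17576)), -80) = Mul(Add(Rational(-13, 3), Rational(-8788, 3)), -80) = Mul(Rational(-8801, 3), -80) = Rational(704080, 3)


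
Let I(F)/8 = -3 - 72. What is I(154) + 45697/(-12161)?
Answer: -7342297/12161 ≈ -603.76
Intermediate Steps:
I(F) = -600 (I(F) = 8*(-3 - 72) = 8*(-75) = -600)
I(154) + 45697/(-12161) = -600 + 45697/(-12161) = -600 + 45697*(-1/12161) = -600 - 45697/12161 = -7342297/12161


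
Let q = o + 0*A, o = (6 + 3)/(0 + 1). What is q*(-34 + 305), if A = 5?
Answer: 2439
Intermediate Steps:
o = 9 (o = 9/1 = 9*1 = 9)
q = 9 (q = 9 + 0*5 = 9 + 0 = 9)
q*(-34 + 305) = 9*(-34 + 305) = 9*271 = 2439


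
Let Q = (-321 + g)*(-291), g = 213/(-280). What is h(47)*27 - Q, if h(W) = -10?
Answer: -26292663/280 ≈ -93902.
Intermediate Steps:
g = -213/280 (g = 213*(-1/280) = -213/280 ≈ -0.76071)
Q = 26217063/280 (Q = (-321 - 213/280)*(-291) = -90093/280*(-291) = 26217063/280 ≈ 93632.)
h(47)*27 - Q = -10*27 - 1*26217063/280 = -270 - 26217063/280 = -26292663/280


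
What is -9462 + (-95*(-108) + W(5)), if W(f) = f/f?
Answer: 799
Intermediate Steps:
W(f) = 1
-9462 + (-95*(-108) + W(5)) = -9462 + (-95*(-108) + 1) = -9462 + (10260 + 1) = -9462 + 10261 = 799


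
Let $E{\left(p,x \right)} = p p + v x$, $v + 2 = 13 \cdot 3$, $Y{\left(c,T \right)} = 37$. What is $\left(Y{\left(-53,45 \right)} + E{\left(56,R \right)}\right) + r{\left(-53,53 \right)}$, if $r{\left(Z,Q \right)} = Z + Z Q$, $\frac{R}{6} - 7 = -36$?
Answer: $-6127$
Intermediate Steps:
$R = -174$ ($R = 42 + 6 \left(-36\right) = 42 - 216 = -174$)
$r{\left(Z,Q \right)} = Z + Q Z$
$v = 37$ ($v = -2 + 13 \cdot 3 = -2 + 39 = 37$)
$E{\left(p,x \right)} = p^{2} + 37 x$ ($E{\left(p,x \right)} = p p + 37 x = p^{2} + 37 x$)
$\left(Y{\left(-53,45 \right)} + E{\left(56,R \right)}\right) + r{\left(-53,53 \right)} = \left(37 + \left(56^{2} + 37 \left(-174\right)\right)\right) - 53 \left(1 + 53\right) = \left(37 + \left(3136 - 6438\right)\right) - 2862 = \left(37 - 3302\right) - 2862 = -3265 - 2862 = -6127$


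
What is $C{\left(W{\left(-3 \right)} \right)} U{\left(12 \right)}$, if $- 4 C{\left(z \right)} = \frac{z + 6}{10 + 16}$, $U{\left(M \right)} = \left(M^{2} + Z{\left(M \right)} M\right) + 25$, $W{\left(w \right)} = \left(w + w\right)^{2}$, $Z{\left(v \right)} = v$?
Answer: $- \frac{6573}{52} \approx -126.4$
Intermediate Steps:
$W{\left(w \right)} = 4 w^{2}$ ($W{\left(w \right)} = \left(2 w\right)^{2} = 4 w^{2}$)
$U{\left(M \right)} = 25 + 2 M^{2}$ ($U{\left(M \right)} = \left(M^{2} + M M\right) + 25 = \left(M^{2} + M^{2}\right) + 25 = 2 M^{2} + 25 = 25 + 2 M^{2}$)
$C{\left(z \right)} = - \frac{3}{52} - \frac{z}{104}$ ($C{\left(z \right)} = - \frac{\left(z + 6\right) \frac{1}{10 + 16}}{4} = - \frac{\left(6 + z\right) \frac{1}{26}}{4} = - \frac{\frac{3}{13} + \frac{z}{26}}{4} = - \frac{3}{52} - \frac{z}{104}$)
$C{\left(W{\left(-3 \right)} \right)} U{\left(12 \right)} = \left(- \frac{3}{52} - \frac{4 \left(-3\right)^{2}}{104}\right) \left(25 + 2 \cdot 12^{2}\right) = \left(- \frac{3}{52} - \frac{4 \cdot 9}{104}\right) \left(25 + 2 \cdot 144\right) = \left(- \frac{3}{52} - \frac{9}{26}\right) \left(25 + 288\right) = \left(- \frac{3}{52} - \frac{9}{26}\right) 313 = \left(- \frac{21}{52}\right) 313 = - \frac{6573}{52}$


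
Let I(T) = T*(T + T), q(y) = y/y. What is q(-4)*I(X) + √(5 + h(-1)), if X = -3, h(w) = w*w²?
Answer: 20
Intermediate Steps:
h(w) = w³
q(y) = 1
I(T) = 2*T² (I(T) = T*(2*T) = 2*T²)
q(-4)*I(X) + √(5 + h(-1)) = 1*(2*(-3)²) + √(5 + (-1)³) = 1*(2*9) + √(5 - 1) = 1*18 + √4 = 18 + 2 = 20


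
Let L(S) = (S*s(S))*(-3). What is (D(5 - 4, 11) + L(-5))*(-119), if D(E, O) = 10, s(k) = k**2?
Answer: -45815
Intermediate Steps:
L(S) = -3*S**3 (L(S) = (S*S**2)*(-3) = S**3*(-3) = -3*S**3)
(D(5 - 4, 11) + L(-5))*(-119) = (10 - 3*(-5)**3)*(-119) = (10 - 3*(-125))*(-119) = (10 + 375)*(-119) = 385*(-119) = -45815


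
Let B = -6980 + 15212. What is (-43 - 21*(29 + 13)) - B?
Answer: -9157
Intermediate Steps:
B = 8232
(-43 - 21*(29 + 13)) - B = (-43 - 21*(29 + 13)) - 1*8232 = (-43 - 21*42) - 8232 = (-43 - 882) - 8232 = -925 - 8232 = -9157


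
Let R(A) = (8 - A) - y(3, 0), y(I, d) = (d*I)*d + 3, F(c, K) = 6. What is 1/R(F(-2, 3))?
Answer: -1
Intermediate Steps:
y(I, d) = 3 + I*d² (y(I, d) = (I*d)*d + 3 = I*d² + 3 = 3 + I*d²)
R(A) = 5 - A (R(A) = (8 - A) - (3 + 3*0²) = (8 - A) - (3 + 3*0) = (8 - A) - (3 + 0) = (8 - A) - 1*3 = (8 - A) - 3 = 5 - A)
1/R(F(-2, 3)) = 1/(5 - 1*6) = 1/(5 - 6) = 1/(-1) = -1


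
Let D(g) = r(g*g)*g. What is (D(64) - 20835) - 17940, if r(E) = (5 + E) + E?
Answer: 485833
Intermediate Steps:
r(E) = 5 + 2*E
D(g) = g*(5 + 2*g²) (D(g) = (5 + 2*(g*g))*g = (5 + 2*g²)*g = g*(5 + 2*g²))
(D(64) - 20835) - 17940 = (64*(5 + 2*64²) - 20835) - 17940 = (64*(5 + 2*4096) - 20835) - 17940 = (64*(5 + 8192) - 20835) - 17940 = (64*8197 - 20835) - 17940 = (524608 - 20835) - 17940 = 503773 - 17940 = 485833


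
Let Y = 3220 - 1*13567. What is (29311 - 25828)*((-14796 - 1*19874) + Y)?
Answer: -156794211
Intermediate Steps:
Y = -10347 (Y = 3220 - 13567 = -10347)
(29311 - 25828)*((-14796 - 1*19874) + Y) = (29311 - 25828)*((-14796 - 1*19874) - 10347) = 3483*((-14796 - 19874) - 10347) = 3483*(-34670 - 10347) = 3483*(-45017) = -156794211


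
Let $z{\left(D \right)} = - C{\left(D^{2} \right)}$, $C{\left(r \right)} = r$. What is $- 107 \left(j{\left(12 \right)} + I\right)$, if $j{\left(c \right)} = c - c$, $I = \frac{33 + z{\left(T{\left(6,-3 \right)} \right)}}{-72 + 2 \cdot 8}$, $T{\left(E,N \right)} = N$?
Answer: $\frac{321}{7} \approx 45.857$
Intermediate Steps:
$z{\left(D \right)} = - D^{2}$
$I = - \frac{3}{7}$ ($I = \frac{33 - \left(-3\right)^{2}}{-72 + 2 \cdot 8} = \frac{33 - 9}{-72 + 16} = \frac{33 - 9}{-56} = 24 \left(- \frac{1}{56}\right) = - \frac{3}{7} \approx -0.42857$)
$j{\left(c \right)} = 0$
$- 107 \left(j{\left(12 \right)} + I\right) = - 107 \left(0 - \frac{3}{7}\right) = \left(-107\right) \left(- \frac{3}{7}\right) = \frac{321}{7}$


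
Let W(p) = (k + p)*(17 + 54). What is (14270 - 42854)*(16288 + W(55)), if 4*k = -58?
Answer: -547769484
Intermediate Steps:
k = -29/2 (k = (¼)*(-58) = -29/2 ≈ -14.500)
W(p) = -2059/2 + 71*p (W(p) = (-29/2 + p)*(17 + 54) = (-29/2 + p)*71 = -2059/2 + 71*p)
(14270 - 42854)*(16288 + W(55)) = (14270 - 42854)*(16288 + (-2059/2 + 71*55)) = -28584*(16288 + (-2059/2 + 3905)) = -28584*(16288 + 5751/2) = -28584*38327/2 = -547769484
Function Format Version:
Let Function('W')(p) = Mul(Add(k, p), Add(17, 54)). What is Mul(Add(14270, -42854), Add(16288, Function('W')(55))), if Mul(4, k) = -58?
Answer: -547769484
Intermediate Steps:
k = Rational(-29, 2) (k = Mul(Rational(1, 4), -58) = Rational(-29, 2) ≈ -14.500)
Function('W')(p) = Add(Rational(-2059, 2), Mul(71, p)) (Function('W')(p) = Mul(Add(Rational(-29, 2), p), Add(17, 54)) = Mul(Add(Rational(-29, 2), p), 71) = Add(Rational(-2059, 2), Mul(71, p)))
Mul(Add(14270, -42854), Add(16288, Function('W')(55))) = Mul(Add(14270, -42854), Add(16288, Add(Rational(-2059, 2), Mul(71, 55)))) = Mul(-28584, Add(16288, Add(Rational(-2059, 2), 3905))) = Mul(-28584, Add(16288, Rational(5751, 2))) = Mul(-28584, Rational(38327, 2)) = -547769484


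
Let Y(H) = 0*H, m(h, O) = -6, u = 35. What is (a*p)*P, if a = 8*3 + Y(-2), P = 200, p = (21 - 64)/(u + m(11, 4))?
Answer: -206400/29 ≈ -7117.2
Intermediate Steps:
Y(H) = 0
p = -43/29 (p = (21 - 64)/(35 - 6) = -43/29 ≈ -1.4828)
a = 24 (a = 8*3 + 0 = 24 + 0 = 24)
(a*p)*P = (24*(-43/29))*200 = -1032/29*200 = -206400/29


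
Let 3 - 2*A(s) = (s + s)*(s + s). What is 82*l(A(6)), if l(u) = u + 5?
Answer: -5371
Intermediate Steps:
A(s) = 3/2 - 2*s² (A(s) = 3/2 - (s + s)*(s + s)/2 = 3/2 - 2*s*2*s/2 = 3/2 - 2*s²)
l(u) = 5 + u
82*l(A(6)) = 82*(5 + (3/2 - 2*6²)) = 82*(5 + (3/2 - 2*36)) = 82*(5 + (3/2 - 72)) = 82*(5 - 141/2) = 82*(-131/2) = -5371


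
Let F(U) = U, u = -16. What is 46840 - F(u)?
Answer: 46856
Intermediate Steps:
46840 - F(u) = 46840 - 1*(-16) = 46840 + 16 = 46856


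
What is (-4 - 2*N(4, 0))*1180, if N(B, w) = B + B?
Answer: -23600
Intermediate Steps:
N(B, w) = 2*B
(-4 - 2*N(4, 0))*1180 = (-4 - 4*4)*1180 = (-4 - 2*8)*1180 = (-4 - 16)*1180 = -20*1180 = -23600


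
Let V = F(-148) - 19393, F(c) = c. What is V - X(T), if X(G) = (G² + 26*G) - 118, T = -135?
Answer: -34138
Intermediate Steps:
V = -19541 (V = -148 - 19393 = -19541)
X(G) = -118 + G² + 26*G
V - X(T) = -19541 - (-118 + (-135)² + 26*(-135)) = -19541 - (-118 + 18225 - 3510) = -19541 - 1*14597 = -19541 - 14597 = -34138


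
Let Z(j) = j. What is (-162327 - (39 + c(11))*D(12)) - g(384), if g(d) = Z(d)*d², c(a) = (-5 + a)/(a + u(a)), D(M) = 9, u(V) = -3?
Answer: -227143155/4 ≈ -5.6786e+7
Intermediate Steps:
c(a) = (-5 + a)/(-3 + a) (c(a) = (-5 + a)/(a - 3) = (-5 + a)/(-3 + a))
g(d) = d³ (g(d) = d*d² = d³)
(-162327 - (39 + c(11))*D(12)) - g(384) = (-162327 - (39 + (-5 + 11)/(-3 + 11))*9) - 1*384³ = (-162327 - (39 + 6/8)*9) - 1*56623104 = (-162327 - (39 + (⅛)*6)*9) - 56623104 = (-162327 - (39 + ¾)*9) - 56623104 = (-162327 - 159*9/4) - 56623104 = (-162327 - 1*1431/4) - 56623104 = (-162327 - 1431/4) - 56623104 = -650739/4 - 56623104 = -227143155/4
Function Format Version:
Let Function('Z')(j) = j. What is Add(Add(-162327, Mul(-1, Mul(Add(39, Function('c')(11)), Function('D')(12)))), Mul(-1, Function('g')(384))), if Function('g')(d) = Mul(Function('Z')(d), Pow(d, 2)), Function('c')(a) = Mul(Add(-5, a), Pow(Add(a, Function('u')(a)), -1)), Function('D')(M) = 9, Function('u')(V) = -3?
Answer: Rational(-227143155, 4) ≈ -5.6786e+7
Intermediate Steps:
Function('c')(a) = Mul(Pow(Add(-3, a), -1), Add(-5, a)) (Function('c')(a) = Mul(Add(-5, a), Pow(Add(a, -3), -1)) = Mul(Add(-5, a), Pow(Add(-3, a), -1)) = Mul(Pow(Add(-3, a), -1), Add(-5, a)))
Function('g')(d) = Pow(d, 3) (Function('g')(d) = Mul(d, Pow(d, 2)) = Pow(d, 3))
Add(Add(-162327, Mul(-1, Mul(Add(39, Function('c')(11)), Function('D')(12)))), Mul(-1, Function('g')(384))) = Add(Add(-162327, Mul(-1, Mul(Add(39, Mul(Pow(Add(-3, 11), -1), Add(-5, 11))), 9))), Mul(-1, Pow(384, 3))) = Add(Add(-162327, Mul(-1, Mul(Add(39, Mul(Pow(8, -1), 6)), 9))), Mul(-1, 56623104)) = Add(Add(-162327, Mul(-1, Mul(Add(39, Mul(Rational(1, 8), 6)), 9))), -56623104) = Add(Add(-162327, Mul(-1, Mul(Add(39, Rational(3, 4)), 9))), -56623104) = Add(Add(-162327, Mul(-1, Mul(Rational(159, 4), 9))), -56623104) = Add(Add(-162327, Mul(-1, Rational(1431, 4))), -56623104) = Add(Add(-162327, Rational(-1431, 4)), -56623104) = Add(Rational(-650739, 4), -56623104) = Rational(-227143155, 4)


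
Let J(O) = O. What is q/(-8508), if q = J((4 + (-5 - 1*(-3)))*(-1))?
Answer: 1/4254 ≈ 0.00023507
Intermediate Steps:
q = -2 (q = (4 + (-5 - 1*(-3)))*(-1) = (4 + (-5 + 3))*(-1) = (4 - 2)*(-1) = 2*(-1) = -2)
q/(-8508) = -2/(-8508) = -2*(-1/8508) = 1/4254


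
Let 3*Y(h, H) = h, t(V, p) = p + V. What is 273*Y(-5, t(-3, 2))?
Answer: -455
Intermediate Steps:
t(V, p) = V + p
Y(h, H) = h/3
273*Y(-5, t(-3, 2)) = 273*((1/3)*(-5)) = 273*(-5/3) = -455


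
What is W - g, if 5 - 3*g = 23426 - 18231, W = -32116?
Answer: -30386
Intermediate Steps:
g = -1730 (g = 5/3 - (23426 - 18231)/3 = 5/3 - ⅓*5195 = 5/3 - 5195/3 = -1730)
W - g = -32116 - 1*(-1730) = -32116 + 1730 = -30386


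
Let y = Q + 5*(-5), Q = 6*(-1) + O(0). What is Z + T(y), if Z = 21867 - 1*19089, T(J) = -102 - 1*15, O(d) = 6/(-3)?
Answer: 2661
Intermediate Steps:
O(d) = -2 (O(d) = 6*(-1/3) = -2)
Q = -8 (Q = 6*(-1) - 2 = -6 - 2 = -8)
y = -33 (y = -8 + 5*(-5) = -8 - 25 = -33)
T(J) = -117 (T(J) = -102 - 15 = -117)
Z = 2778 (Z = 21867 - 19089 = 2778)
Z + T(y) = 2778 - 117 = 2661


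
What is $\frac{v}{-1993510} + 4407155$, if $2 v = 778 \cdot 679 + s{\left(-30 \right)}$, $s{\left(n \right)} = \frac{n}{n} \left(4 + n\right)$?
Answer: $\frac{4392853649966}{996755} \approx 4.4072 \cdot 10^{6}$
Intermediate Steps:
$s{\left(n \right)} = 4 + n$ ($s{\left(n \right)} = 1 \left(4 + n\right) = 4 + n$)
$v = 264118$ ($v = \frac{778 \cdot 679 + \left(4 - 30\right)}{2} = \frac{528262 - 26}{2} = \frac{1}{2} \cdot 528236 = 264118$)
$\frac{v}{-1993510} + 4407155 = \frac{264118}{-1993510} + 4407155 = 264118 \left(- \frac{1}{1993510}\right) + 4407155 = - \frac{132059}{996755} + 4407155 = \frac{4392853649966}{996755}$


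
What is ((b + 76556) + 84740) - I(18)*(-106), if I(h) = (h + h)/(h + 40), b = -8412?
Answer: 4435544/29 ≈ 1.5295e+5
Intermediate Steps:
I(h) = 2*h/(40 + h) (I(h) = (2*h)/(40 + h) = 2*h/(40 + h))
((b + 76556) + 84740) - I(18)*(-106) = ((-8412 + 76556) + 84740) - 2*18/(40 + 18)*(-106) = (68144 + 84740) - 2*18/58*(-106) = 152884 - 2*18*(1/58)*(-106) = 152884 - 18*(-106)/29 = 152884 - 1*(-1908/29) = 152884 + 1908/29 = 4435544/29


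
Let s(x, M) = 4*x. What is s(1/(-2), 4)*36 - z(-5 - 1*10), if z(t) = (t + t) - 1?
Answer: -41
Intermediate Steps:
z(t) = -1 + 2*t (z(t) = 2*t - 1 = -1 + 2*t)
s(1/(-2), 4)*36 - z(-5 - 1*10) = (4/(-2))*36 - (-1 + 2*(-5 - 1*10)) = (4*(-1/2))*36 - (-1 + 2*(-5 - 10)) = -2*36 - (-1 + 2*(-15)) = -72 - (-1 - 30) = -72 - 1*(-31) = -72 + 31 = -41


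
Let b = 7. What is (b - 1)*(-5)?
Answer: -30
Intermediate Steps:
(b - 1)*(-5) = (7 - 1)*(-5) = 6*(-5) = -30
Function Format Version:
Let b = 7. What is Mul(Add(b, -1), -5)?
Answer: -30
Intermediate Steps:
Mul(Add(b, -1), -5) = Mul(Add(7, -1), -5) = Mul(6, -5) = -30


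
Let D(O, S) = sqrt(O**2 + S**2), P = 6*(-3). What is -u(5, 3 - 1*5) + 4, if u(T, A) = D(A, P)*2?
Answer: 4 - 4*sqrt(82) ≈ -32.222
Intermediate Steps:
P = -18
u(T, A) = 2*sqrt(324 + A**2) (u(T, A) = sqrt(A**2 + (-18)**2)*2 = sqrt(A**2 + 324)*2 = sqrt(324 + A**2)*2 = 2*sqrt(324 + A**2))
-u(5, 3 - 1*5) + 4 = -2*sqrt(324 + (3 - 1*5)**2) + 4 = -2*sqrt(324 + (3 - 5)**2) + 4 = -2*sqrt(324 + (-2)**2) + 4 = -2*sqrt(324 + 4) + 4 = -2*sqrt(328) + 4 = -2*2*sqrt(82) + 4 = -4*sqrt(82) + 4 = 4 - 4*sqrt(82)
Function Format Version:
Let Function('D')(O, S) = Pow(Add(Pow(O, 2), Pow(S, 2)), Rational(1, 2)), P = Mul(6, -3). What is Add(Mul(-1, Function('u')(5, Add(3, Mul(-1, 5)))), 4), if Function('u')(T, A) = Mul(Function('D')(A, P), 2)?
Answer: Add(4, Mul(-4, Pow(82, Rational(1, 2)))) ≈ -32.222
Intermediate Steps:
P = -18
Function('u')(T, A) = Mul(2, Pow(Add(324, Pow(A, 2)), Rational(1, 2))) (Function('u')(T, A) = Mul(Pow(Add(Pow(A, 2), Pow(-18, 2)), Rational(1, 2)), 2) = Mul(Pow(Add(Pow(A, 2), 324), Rational(1, 2)), 2) = Mul(Pow(Add(324, Pow(A, 2)), Rational(1, 2)), 2) = Mul(2, Pow(Add(324, Pow(A, 2)), Rational(1, 2))))
Add(Mul(-1, Function('u')(5, Add(3, Mul(-1, 5)))), 4) = Add(Mul(-1, Mul(2, Pow(Add(324, Pow(Add(3, Mul(-1, 5)), 2)), Rational(1, 2)))), 4) = Add(Mul(-1, Mul(2, Pow(Add(324, Pow(Add(3, -5), 2)), Rational(1, 2)))), 4) = Add(Mul(-1, Mul(2, Pow(Add(324, Pow(-2, 2)), Rational(1, 2)))), 4) = Add(Mul(-1, Mul(2, Pow(Add(324, 4), Rational(1, 2)))), 4) = Add(Mul(-1, Mul(2, Pow(328, Rational(1, 2)))), 4) = Add(Mul(-1, Mul(2, Mul(2, Pow(82, Rational(1, 2))))), 4) = Add(Mul(-1, Mul(4, Pow(82, Rational(1, 2)))), 4) = Add(Mul(-4, Pow(82, Rational(1, 2))), 4) = Add(4, Mul(-4, Pow(82, Rational(1, 2))))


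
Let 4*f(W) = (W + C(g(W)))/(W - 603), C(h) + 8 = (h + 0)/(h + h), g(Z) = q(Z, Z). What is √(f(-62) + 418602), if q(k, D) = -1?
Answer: 31*√3082060870/2660 ≈ 646.99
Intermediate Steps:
g(Z) = -1
C(h) = -15/2 (C(h) = -8 + (h + 0)/(h + h) = -8 + h/((2*h)) = -8 + h*(1/(2*h)) = -8 + ½ = -15/2)
f(W) = (-15/2 + W)/(4*(-603 + W)) (f(W) = ((W - 15/2)/(W - 603))/4 = ((-15/2 + W)/(-603 + W))/4 = (-15/2 + W)/(4*(-603 + W)))
√(f(-62) + 418602) = √((-15 + 2*(-62))/(8*(-603 - 62)) + 418602) = √((⅛)*(-15 - 124)/(-665) + 418602) = √((⅛)*(-1/665)*(-139) + 418602) = √(139/5320 + 418602) = √(2226962779/5320) = 31*√3082060870/2660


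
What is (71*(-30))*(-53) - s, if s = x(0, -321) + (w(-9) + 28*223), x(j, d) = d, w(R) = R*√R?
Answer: 106967 + 27*I ≈ 1.0697e+5 + 27.0*I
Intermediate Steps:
w(R) = R^(3/2)
s = 5923 - 27*I (s = -321 + ((-9)^(3/2) + 28*223) = -321 + (-27*I + 6244) = -321 + (6244 - 27*I) = 5923 - 27*I ≈ 5923.0 - 27.0*I)
(71*(-30))*(-53) - s = (71*(-30))*(-53) - (5923 - 27*I) = -2130*(-53) + (-5923 + 27*I) = 112890 + (-5923 + 27*I) = 106967 + 27*I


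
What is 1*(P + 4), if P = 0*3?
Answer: 4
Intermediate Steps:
P = 0
1*(P + 4) = 1*(0 + 4) = 1*4 = 4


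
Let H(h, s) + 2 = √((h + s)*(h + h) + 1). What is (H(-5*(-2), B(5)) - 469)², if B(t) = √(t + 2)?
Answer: (471 - √(201 + 20*√7))² ≈ 2.0708e+5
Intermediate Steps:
B(t) = √(2 + t)
H(h, s) = -2 + √(1 + 2*h*(h + s)) (H(h, s) = -2 + √((h + s)*(h + h) + 1) = -2 + √((h + s)*(2*h) + 1) = -2 + √(2*h*(h + s) + 1) = -2 + √(1 + 2*h*(h + s)))
(H(-5*(-2), B(5)) - 469)² = ((-2 + √(1 + 2*(-5*(-2))² + 2*(-5*(-2))*√(2 + 5))) - 469)² = ((-2 + √(1 + 2*10² + 2*10*√7)) - 469)² = ((-2 + √(1 + 2*100 + 20*√7)) - 469)² = ((-2 + √(1 + 200 + 20*√7)) - 469)² = ((-2 + √(201 + 20*√7)) - 469)² = (-471 + √(201 + 20*√7))²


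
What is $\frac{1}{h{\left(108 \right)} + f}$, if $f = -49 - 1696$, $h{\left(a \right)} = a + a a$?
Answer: $\frac{1}{10027} \approx 9.9731 \cdot 10^{-5}$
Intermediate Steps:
$h{\left(a \right)} = a + a^{2}$
$f = -1745$ ($f = -49 - 1696 = -1745$)
$\frac{1}{h{\left(108 \right)} + f} = \frac{1}{108 \left(1 + 108\right) - 1745} = \frac{1}{108 \cdot 109 - 1745} = \frac{1}{11772 - 1745} = \frac{1}{10027}$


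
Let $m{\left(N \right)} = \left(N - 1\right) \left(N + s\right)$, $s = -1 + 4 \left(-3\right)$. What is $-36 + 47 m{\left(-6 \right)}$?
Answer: $6215$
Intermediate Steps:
$s = -13$ ($s = -1 - 12 = -13$)
$m{\left(N \right)} = \left(-1 + N\right) \left(-13 + N\right)$ ($m{\left(N \right)} = \left(N - 1\right) \left(N - 13\right) = \left(-1 + N\right) \left(-13 + N\right)$)
$-36 + 47 m{\left(-6 \right)} = -36 + 47 \left(13 + \left(-6\right)^{2} - -84\right) = -36 + 47 \left(13 + 36 + 84\right) = -36 + 47 \cdot 133 = -36 + 6251 = 6215$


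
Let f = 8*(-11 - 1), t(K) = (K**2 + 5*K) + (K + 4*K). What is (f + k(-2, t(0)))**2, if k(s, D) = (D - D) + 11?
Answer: 7225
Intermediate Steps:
t(K) = K**2 + 10*K (t(K) = (K**2 + 5*K) + 5*K = K**2 + 10*K)
k(s, D) = 11 (k(s, D) = 0 + 11 = 11)
f = -96 (f = 8*(-12) = -96)
(f + k(-2, t(0)))**2 = (-96 + 11)**2 = (-85)**2 = 7225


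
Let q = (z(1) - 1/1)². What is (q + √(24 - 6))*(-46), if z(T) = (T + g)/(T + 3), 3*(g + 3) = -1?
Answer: -8303/72 - 138*√2 ≈ -310.48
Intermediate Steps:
g = -10/3 (g = -3 + (⅓)*(-1) = -3 - ⅓ = -10/3 ≈ -3.3333)
z(T) = (-10/3 + T)/(3 + T) (z(T) = (T - 10/3)/(T + 3) = (-10/3 + T)/(3 + T))
q = 361/144 (q = ((-10/3 + 1)/(3 + 1) - 1/1)² = (-7/3/4 - 1*1)² = ((¼)*(-7/3) - 1)² = (-7/12 - 1)² = (-19/12)² = 361/144 ≈ 2.5069)
(q + √(24 - 6))*(-46) = (361/144 + √(24 - 6))*(-46) = (361/144 + √18)*(-46) = (361/144 + 3*√2)*(-46) = -8303/72 - 138*√2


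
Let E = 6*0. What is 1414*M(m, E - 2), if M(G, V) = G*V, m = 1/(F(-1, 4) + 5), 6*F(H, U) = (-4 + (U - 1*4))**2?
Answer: -8484/23 ≈ -368.87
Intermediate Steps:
F(H, U) = (-8 + U)**2/6 (F(H, U) = (-4 + (U - 1*4))**2/6 = (-4 + (U - 4))**2/6 = (-4 + (-4 + U))**2/6 = (-8 + U)**2/6)
E = 0
m = 3/23 (m = 1/((-8 + 4)**2/6 + 5) = 1/((1/6)*(-4)**2 + 5) = 1/((1/6)*16 + 5) = 1/(8/3 + 5) = 1/(23/3) = 3/23 ≈ 0.13043)
1414*M(m, E - 2) = 1414*(3*(0 - 2)/23) = 1414*((3/23)*(-2)) = 1414*(-6/23) = -8484/23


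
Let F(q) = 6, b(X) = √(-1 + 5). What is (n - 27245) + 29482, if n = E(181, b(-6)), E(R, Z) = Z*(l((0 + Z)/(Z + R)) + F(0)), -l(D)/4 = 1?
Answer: 2241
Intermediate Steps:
l(D) = -4 (l(D) = -4*1 = -4)
b(X) = 2 (b(X) = √4 = 2)
E(R, Z) = 2*Z (E(R, Z) = Z*(-4 + 6) = Z*2 = 2*Z)
n = 4 (n = 2*2 = 4)
(n - 27245) + 29482 = (4 - 27245) + 29482 = -27241 + 29482 = 2241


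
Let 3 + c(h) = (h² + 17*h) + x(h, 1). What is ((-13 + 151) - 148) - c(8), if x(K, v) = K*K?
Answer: -271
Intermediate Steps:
x(K, v) = K²
c(h) = -3 + 2*h² + 17*h (c(h) = -3 + ((h² + 17*h) + h²) = -3 + (2*h² + 17*h) = -3 + 2*h² + 17*h)
((-13 + 151) - 148) - c(8) = ((-13 + 151) - 148) - (-3 + 2*8² + 17*8) = (138 - 148) - (-3 + 2*64 + 136) = -10 - (-3 + 128 + 136) = -10 - 1*261 = -10 - 261 = -271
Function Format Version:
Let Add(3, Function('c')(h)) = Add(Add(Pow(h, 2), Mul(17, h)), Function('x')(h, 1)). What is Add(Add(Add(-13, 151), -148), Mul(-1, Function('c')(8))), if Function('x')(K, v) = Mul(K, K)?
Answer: -271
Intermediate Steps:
Function('x')(K, v) = Pow(K, 2)
Function('c')(h) = Add(-3, Mul(2, Pow(h, 2)), Mul(17, h)) (Function('c')(h) = Add(-3, Add(Add(Pow(h, 2), Mul(17, h)), Pow(h, 2))) = Add(-3, Add(Mul(2, Pow(h, 2)), Mul(17, h))) = Add(-3, Mul(2, Pow(h, 2)), Mul(17, h)))
Add(Add(Add(-13, 151), -148), Mul(-1, Function('c')(8))) = Add(Add(Add(-13, 151), -148), Mul(-1, Add(-3, Mul(2, Pow(8, 2)), Mul(17, 8)))) = Add(Add(138, -148), Mul(-1, Add(-3, Mul(2, 64), 136))) = Add(-10, Mul(-1, Add(-3, 128, 136))) = Add(-10, Mul(-1, 261)) = Add(-10, -261) = -271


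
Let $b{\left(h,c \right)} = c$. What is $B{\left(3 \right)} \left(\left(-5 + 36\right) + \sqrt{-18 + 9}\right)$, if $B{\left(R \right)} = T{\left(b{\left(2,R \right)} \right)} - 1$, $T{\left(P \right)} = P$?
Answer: $62 + 6 i \approx 62.0 + 6.0 i$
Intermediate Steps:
$B{\left(R \right)} = -1 + R$ ($B{\left(R \right)} = R - 1 = -1 + R$)
$B{\left(3 \right)} \left(\left(-5 + 36\right) + \sqrt{-18 + 9}\right) = \left(-1 + 3\right) \left(\left(-5 + 36\right) + \sqrt{-18 + 9}\right) = 2 \left(31 + \sqrt{-9}\right) = 2 \left(31 + 3 i\right) = 62 + 6 i$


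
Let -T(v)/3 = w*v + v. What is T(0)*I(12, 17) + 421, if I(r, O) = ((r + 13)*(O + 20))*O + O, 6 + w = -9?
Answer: 421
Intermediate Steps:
w = -15 (w = -6 - 9 = -15)
I(r, O) = O + O*(13 + r)*(20 + O) (I(r, O) = ((13 + r)*(20 + O))*O + O = O*(13 + r)*(20 + O) + O = O + O*(13 + r)*(20 + O))
T(v) = 42*v (T(v) = -3*(-15*v + v) = -(-42)*v = 42*v)
T(0)*I(12, 17) + 421 = (42*0)*(17*(261 + 13*17 + 20*12 + 17*12)) + 421 = 0*(17*(261 + 221 + 240 + 204)) + 421 = 0*(17*926) + 421 = 0*15742 + 421 = 0 + 421 = 421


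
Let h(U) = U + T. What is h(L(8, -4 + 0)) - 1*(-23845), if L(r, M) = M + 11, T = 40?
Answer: 23892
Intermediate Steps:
L(r, M) = 11 + M
h(U) = 40 + U (h(U) = U + 40 = 40 + U)
h(L(8, -4 + 0)) - 1*(-23845) = (40 + (11 + (-4 + 0))) - 1*(-23845) = (40 + (11 - 4)) + 23845 = (40 + 7) + 23845 = 47 + 23845 = 23892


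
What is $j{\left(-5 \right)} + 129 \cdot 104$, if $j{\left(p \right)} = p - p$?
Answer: $13416$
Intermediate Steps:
$j{\left(p \right)} = 0$
$j{\left(-5 \right)} + 129 \cdot 104 = 0 + 129 \cdot 104 = 0 + 13416 = 13416$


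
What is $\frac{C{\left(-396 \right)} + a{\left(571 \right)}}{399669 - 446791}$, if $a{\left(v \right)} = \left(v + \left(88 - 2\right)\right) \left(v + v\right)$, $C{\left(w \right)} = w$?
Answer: $- \frac{374949}{23561} \approx -15.914$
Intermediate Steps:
$a{\left(v \right)} = 2 v \left(86 + v\right)$ ($a{\left(v \right)} = \left(v + \left(88 - 2\right)\right) 2 v = \left(v + 86\right) 2 v = \left(86 + v\right) 2 v = 2 v \left(86 + v\right)$)
$\frac{C{\left(-396 \right)} + a{\left(571 \right)}}{399669 - 446791} = \frac{-396 + 2 \cdot 571 \left(86 + 571\right)}{399669 - 446791} = \frac{-396 + 2 \cdot 571 \cdot 657}{-47122} = \left(-396 + 750294\right) \left(- \frac{1}{47122}\right) = 749898 \left(- \frac{1}{47122}\right) = - \frac{374949}{23561}$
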